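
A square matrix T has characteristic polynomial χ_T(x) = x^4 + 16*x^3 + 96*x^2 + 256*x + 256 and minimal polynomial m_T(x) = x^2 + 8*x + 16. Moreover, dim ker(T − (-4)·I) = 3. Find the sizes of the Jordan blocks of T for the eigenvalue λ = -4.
Block sizes for λ = -4: [2, 1, 1]

Step 1 — from the characteristic polynomial, algebraic multiplicity of λ = -4 is 4. From dim ker(T − (-4)·I) = 3, there are exactly 3 Jordan blocks for λ = -4.
Step 2 — from the minimal polynomial, the factor (x + 4)^2 tells us the largest block for λ = -4 has size 2.
Step 3 — with total size 4, 3 blocks, and largest block 2, the block sizes (in nonincreasing order) are [2, 1, 1].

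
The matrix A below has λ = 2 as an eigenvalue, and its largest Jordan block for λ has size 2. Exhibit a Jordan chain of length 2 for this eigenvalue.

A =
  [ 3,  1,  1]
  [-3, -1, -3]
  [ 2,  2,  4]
A Jordan chain for λ = 2 of length 2:
v_1 = (1, -3, 2)ᵀ
v_2 = (1, 0, 0)ᵀ

Let N = A − (2)·I. We want v_2 with N^2 v_2 = 0 but N^1 v_2 ≠ 0; then v_{j-1} := N · v_j for j = 2, …, 2.

Pick v_2 = (1, 0, 0)ᵀ.
Then v_1 = N · v_2 = (1, -3, 2)ᵀ.

Sanity check: (A − (2)·I) v_1 = (0, 0, 0)ᵀ = 0. ✓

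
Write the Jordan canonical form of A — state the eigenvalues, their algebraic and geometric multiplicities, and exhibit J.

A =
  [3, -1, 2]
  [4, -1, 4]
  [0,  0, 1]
J_2(1) ⊕ J_1(1)

The characteristic polynomial is
  det(x·I − A) = x^3 - 3*x^2 + 3*x - 1 = (x - 1)^3

Eigenvalues and multiplicities (the geometric multiplicity of λ is n − rank(A − λI), which equals the number of Jordan blocks for λ):
  λ = 1: algebraic multiplicity = 3, geometric multiplicity = 2

Determining the block sizes for each eigenvalue:
  λ = 1: 2 blocks summing to 3 forces exactly one block of size 2 and the rest size 1 → block sizes [2, 1]

Assembling the blocks gives a Jordan form
J =
  [1, 1, 0]
  [0, 1, 0]
  [0, 0, 1]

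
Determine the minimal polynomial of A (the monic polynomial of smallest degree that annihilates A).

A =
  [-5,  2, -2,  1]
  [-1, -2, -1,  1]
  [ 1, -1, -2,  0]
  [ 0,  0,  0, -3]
x^2 + 6*x + 9

The characteristic polynomial is χ_A(x) = (x + 3)^4, so the eigenvalues are known. The minimal polynomial is
  m_A(x) = Π_λ (x − λ)^{k_λ}
where k_λ is the size of the *largest* Jordan block for λ (equivalently, the smallest k with (A − λI)^k v = 0 for every generalised eigenvector v of λ).

  λ = -3: largest Jordan block has size 2, contributing (x + 3)^2

So m_A(x) = (x + 3)^2 = x^2 + 6*x + 9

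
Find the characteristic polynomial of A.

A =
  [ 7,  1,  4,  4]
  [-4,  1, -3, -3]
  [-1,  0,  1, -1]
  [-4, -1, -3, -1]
x^4 - 8*x^3 + 24*x^2 - 32*x + 16

Expanding det(x·I − A) (e.g. by cofactor expansion or by noting that A is similar to its Jordan form J, which has the same characteristic polynomial as A) gives
  χ_A(x) = x^4 - 8*x^3 + 24*x^2 - 32*x + 16
which factors as (x - 2)^4. The eigenvalues (with algebraic multiplicities) are λ = 2 with multiplicity 4.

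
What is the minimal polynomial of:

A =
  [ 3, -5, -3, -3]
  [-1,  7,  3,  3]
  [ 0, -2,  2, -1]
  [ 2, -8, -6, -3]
x^3 - 7*x^2 + 16*x - 12

The characteristic polynomial is χ_A(x) = (x - 3)*(x - 2)^3, so the eigenvalues are known. The minimal polynomial is
  m_A(x) = Π_λ (x − λ)^{k_λ}
where k_λ is the size of the *largest* Jordan block for λ (equivalently, the smallest k with (A − λI)^k v = 0 for every generalised eigenvector v of λ).

  λ = 2: largest Jordan block has size 2, contributing (x − 2)^2
  λ = 3: largest Jordan block has size 1, contributing (x − 3)

So m_A(x) = (x - 3)*(x - 2)^2 = x^3 - 7*x^2 + 16*x - 12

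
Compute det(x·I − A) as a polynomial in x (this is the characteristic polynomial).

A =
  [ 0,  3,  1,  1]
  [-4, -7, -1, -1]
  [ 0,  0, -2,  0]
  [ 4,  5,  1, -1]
x^4 + 10*x^3 + 36*x^2 + 56*x + 32

Expanding det(x·I − A) (e.g. by cofactor expansion or by noting that A is similar to its Jordan form J, which has the same characteristic polynomial as A) gives
  χ_A(x) = x^4 + 10*x^3 + 36*x^2 + 56*x + 32
which factors as (x + 2)^3*(x + 4). The eigenvalues (with algebraic multiplicities) are λ = -4 with multiplicity 1, λ = -2 with multiplicity 3.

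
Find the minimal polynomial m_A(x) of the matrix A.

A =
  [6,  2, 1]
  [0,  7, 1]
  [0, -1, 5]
x^3 - 18*x^2 + 108*x - 216

The characteristic polynomial is χ_A(x) = (x - 6)^3, so the eigenvalues are known. The minimal polynomial is
  m_A(x) = Π_λ (x − λ)^{k_λ}
where k_λ is the size of the *largest* Jordan block for λ (equivalently, the smallest k with (A − λI)^k v = 0 for every generalised eigenvector v of λ).

  λ = 6: largest Jordan block has size 3, contributing (x − 6)^3

So m_A(x) = (x - 6)^3 = x^3 - 18*x^2 + 108*x - 216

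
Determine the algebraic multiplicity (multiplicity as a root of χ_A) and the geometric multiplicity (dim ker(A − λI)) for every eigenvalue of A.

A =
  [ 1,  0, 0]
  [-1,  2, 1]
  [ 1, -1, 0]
λ = 1: alg = 3, geom = 2

Step 1 — factor the characteristic polynomial to read off the algebraic multiplicities:
  χ_A(x) = (x - 1)^3

Step 2 — compute geometric multiplicities via the rank-nullity identity g(λ) = n − rank(A − λI):
  rank(A − (1)·I) = 1, so dim ker(A − (1)·I) = n − 1 = 2

Summary:
  λ = 1: algebraic multiplicity = 3, geometric multiplicity = 2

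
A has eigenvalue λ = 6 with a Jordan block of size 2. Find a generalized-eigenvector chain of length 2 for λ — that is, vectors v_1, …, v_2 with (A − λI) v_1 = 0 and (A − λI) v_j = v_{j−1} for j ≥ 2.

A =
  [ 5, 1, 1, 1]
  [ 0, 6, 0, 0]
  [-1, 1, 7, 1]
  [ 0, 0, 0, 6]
A Jordan chain for λ = 6 of length 2:
v_1 = (-1, 0, -1, 0)ᵀ
v_2 = (1, 0, 0, 0)ᵀ

Let N = A − (6)·I. We want v_2 with N^2 v_2 = 0 but N^1 v_2 ≠ 0; then v_{j-1} := N · v_j for j = 2, …, 2.

Pick v_2 = (1, 0, 0, 0)ᵀ.
Then v_1 = N · v_2 = (-1, 0, -1, 0)ᵀ.

Sanity check: (A − (6)·I) v_1 = (0, 0, 0, 0)ᵀ = 0. ✓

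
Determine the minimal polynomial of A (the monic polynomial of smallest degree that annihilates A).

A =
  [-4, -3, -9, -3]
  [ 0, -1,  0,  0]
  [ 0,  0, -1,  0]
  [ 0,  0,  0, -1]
x^2 + 5*x + 4

The characteristic polynomial is χ_A(x) = (x + 1)^3*(x + 4), so the eigenvalues are known. The minimal polynomial is
  m_A(x) = Π_λ (x − λ)^{k_λ}
where k_λ is the size of the *largest* Jordan block for λ (equivalently, the smallest k with (A − λI)^k v = 0 for every generalised eigenvector v of λ).

  λ = -4: largest Jordan block has size 1, contributing (x + 4)
  λ = -1: largest Jordan block has size 1, contributing (x + 1)

So m_A(x) = (x + 1)*(x + 4) = x^2 + 5*x + 4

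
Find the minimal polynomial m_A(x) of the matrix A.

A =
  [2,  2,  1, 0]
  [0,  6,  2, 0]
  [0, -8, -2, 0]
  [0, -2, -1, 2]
x^2 - 4*x + 4

The characteristic polynomial is χ_A(x) = (x - 2)^4, so the eigenvalues are known. The minimal polynomial is
  m_A(x) = Π_λ (x − λ)^{k_λ}
where k_λ is the size of the *largest* Jordan block for λ (equivalently, the smallest k with (A − λI)^k v = 0 for every generalised eigenvector v of λ).

  λ = 2: largest Jordan block has size 2, contributing (x − 2)^2

So m_A(x) = (x - 2)^2 = x^2 - 4*x + 4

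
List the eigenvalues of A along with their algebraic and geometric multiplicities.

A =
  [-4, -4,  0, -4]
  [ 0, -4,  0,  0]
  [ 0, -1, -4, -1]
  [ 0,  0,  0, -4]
λ = -4: alg = 4, geom = 3

Step 1 — factor the characteristic polynomial to read off the algebraic multiplicities:
  χ_A(x) = (x + 4)^4

Step 2 — compute geometric multiplicities via the rank-nullity identity g(λ) = n − rank(A − λI):
  rank(A − (-4)·I) = 1, so dim ker(A − (-4)·I) = n − 1 = 3

Summary:
  λ = -4: algebraic multiplicity = 4, geometric multiplicity = 3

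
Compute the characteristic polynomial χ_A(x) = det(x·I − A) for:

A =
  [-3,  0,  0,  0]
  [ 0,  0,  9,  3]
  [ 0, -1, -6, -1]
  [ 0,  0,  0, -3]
x^4 + 12*x^3 + 54*x^2 + 108*x + 81

Expanding det(x·I − A) (e.g. by cofactor expansion or by noting that A is similar to its Jordan form J, which has the same characteristic polynomial as A) gives
  χ_A(x) = x^4 + 12*x^3 + 54*x^2 + 108*x + 81
which factors as (x + 3)^4. The eigenvalues (with algebraic multiplicities) are λ = -3 with multiplicity 4.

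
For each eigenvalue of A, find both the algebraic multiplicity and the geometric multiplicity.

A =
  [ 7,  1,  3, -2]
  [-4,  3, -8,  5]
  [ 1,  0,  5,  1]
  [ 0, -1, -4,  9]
λ = 6: alg = 4, geom = 2

Step 1 — factor the characteristic polynomial to read off the algebraic multiplicities:
  χ_A(x) = (x - 6)^4

Step 2 — compute geometric multiplicities via the rank-nullity identity g(λ) = n − rank(A − λI):
  rank(A − (6)·I) = 2, so dim ker(A − (6)·I) = n − 2 = 2

Summary:
  λ = 6: algebraic multiplicity = 4, geometric multiplicity = 2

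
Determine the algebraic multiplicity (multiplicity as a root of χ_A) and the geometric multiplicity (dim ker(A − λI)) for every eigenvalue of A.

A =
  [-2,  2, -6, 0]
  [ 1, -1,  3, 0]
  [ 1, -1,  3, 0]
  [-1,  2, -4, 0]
λ = 0: alg = 4, geom = 2

Step 1 — factor the characteristic polynomial to read off the algebraic multiplicities:
  χ_A(x) = x^4

Step 2 — compute geometric multiplicities via the rank-nullity identity g(λ) = n − rank(A − λI):
  rank(A − (0)·I) = 2, so dim ker(A − (0)·I) = n − 2 = 2

Summary:
  λ = 0: algebraic multiplicity = 4, geometric multiplicity = 2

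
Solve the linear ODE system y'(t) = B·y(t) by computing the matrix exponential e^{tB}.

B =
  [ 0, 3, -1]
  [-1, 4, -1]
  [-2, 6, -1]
e^{tB} =
  [-t*exp(t) + exp(t), 3*t*exp(t), -t*exp(t)]
  [-t*exp(t), 3*t*exp(t) + exp(t), -t*exp(t)]
  [-2*t*exp(t), 6*t*exp(t), -2*t*exp(t) + exp(t)]

Strategy: write B = P · J · P⁻¹ where J is a Jordan canonical form, so e^{tB} = P · e^{tJ} · P⁻¹, and e^{tJ} can be computed block-by-block.

B has Jordan form
J =
  [1, 1, 0]
  [0, 1, 0]
  [0, 0, 1]
(up to reordering of blocks).

Per-block formulas:
  For a 2×2 Jordan block J_2(1): exp(t · J_2(1)) = e^(1t)·(I + t·N), where N is the 2×2 nilpotent shift.
  For a 1×1 block at λ = 1: exp(t · [1]) = [e^(1t)].

After assembling e^{tJ} and conjugating by P, we get:

e^{tB} =
  [-t*exp(t) + exp(t), 3*t*exp(t), -t*exp(t)]
  [-t*exp(t), 3*t*exp(t) + exp(t), -t*exp(t)]
  [-2*t*exp(t), 6*t*exp(t), -2*t*exp(t) + exp(t)]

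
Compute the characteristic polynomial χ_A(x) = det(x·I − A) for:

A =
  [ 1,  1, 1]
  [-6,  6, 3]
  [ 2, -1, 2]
x^3 - 9*x^2 + 27*x - 27

Expanding det(x·I − A) (e.g. by cofactor expansion or by noting that A is similar to its Jordan form J, which has the same characteristic polynomial as A) gives
  χ_A(x) = x^3 - 9*x^2 + 27*x - 27
which factors as (x - 3)^3. The eigenvalues (with algebraic multiplicities) are λ = 3 with multiplicity 3.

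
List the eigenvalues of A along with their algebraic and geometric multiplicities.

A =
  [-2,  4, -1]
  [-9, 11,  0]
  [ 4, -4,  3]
λ = 2: alg = 1, geom = 1; λ = 5: alg = 2, geom = 1

Step 1 — factor the characteristic polynomial to read off the algebraic multiplicities:
  χ_A(x) = (x - 5)^2*(x - 2)

Step 2 — compute geometric multiplicities via the rank-nullity identity g(λ) = n − rank(A − λI):
  rank(A − (2)·I) = 2, so dim ker(A − (2)·I) = n − 2 = 1
  rank(A − (5)·I) = 2, so dim ker(A − (5)·I) = n − 2 = 1

Summary:
  λ = 2: algebraic multiplicity = 1, geometric multiplicity = 1
  λ = 5: algebraic multiplicity = 2, geometric multiplicity = 1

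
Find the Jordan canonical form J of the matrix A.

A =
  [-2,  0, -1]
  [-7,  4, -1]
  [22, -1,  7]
J_3(3)

The characteristic polynomial is
  det(x·I − A) = x^3 - 9*x^2 + 27*x - 27 = (x - 3)^3

Eigenvalues and multiplicities (the geometric multiplicity of λ is n − rank(A − λI), which equals the number of Jordan blocks for λ):
  λ = 3: algebraic multiplicity = 3, geometric multiplicity = 1

Determining the block sizes for each eigenvalue:
  λ = 3: one block (gm = 1), so the single block has size am = 3 → block sizes [3]

Assembling the blocks gives a Jordan form
J =
  [3, 1, 0]
  [0, 3, 1]
  [0, 0, 3]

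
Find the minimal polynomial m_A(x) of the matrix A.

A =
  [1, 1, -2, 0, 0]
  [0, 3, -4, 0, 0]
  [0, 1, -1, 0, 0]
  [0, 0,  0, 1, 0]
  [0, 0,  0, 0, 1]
x^2 - 2*x + 1

The characteristic polynomial is χ_A(x) = (x - 1)^5, so the eigenvalues are known. The minimal polynomial is
  m_A(x) = Π_λ (x − λ)^{k_λ}
where k_λ is the size of the *largest* Jordan block for λ (equivalently, the smallest k with (A − λI)^k v = 0 for every generalised eigenvector v of λ).

  λ = 1: largest Jordan block has size 2, contributing (x − 1)^2

So m_A(x) = (x - 1)^2 = x^2 - 2*x + 1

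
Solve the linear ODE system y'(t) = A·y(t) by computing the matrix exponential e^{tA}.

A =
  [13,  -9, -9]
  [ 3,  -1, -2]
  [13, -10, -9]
e^{tA} =
  [12*t*exp(t) + exp(t), -9*t*exp(t), -9*t*exp(t)]
  [2*t^2*exp(t) + 3*t*exp(t), -3*t^2*exp(t)/2 - 2*t*exp(t) + exp(t), -3*t^2*exp(t)/2 - 2*t*exp(t)]
  [-2*t^2*exp(t) + 13*t*exp(t), 3*t^2*exp(t)/2 - 10*t*exp(t), 3*t^2*exp(t)/2 - 10*t*exp(t) + exp(t)]

Strategy: write A = P · J · P⁻¹ where J is a Jordan canonical form, so e^{tA} = P · e^{tJ} · P⁻¹, and e^{tJ} can be computed block-by-block.

A has Jordan form
J =
  [1, 1, 0]
  [0, 1, 1]
  [0, 0, 1]
(up to reordering of blocks).

Per-block formulas:
  For a 3×3 Jordan block J_3(1): exp(t · J_3(1)) = e^(1t)·(I + t·N + (t^2/2)·N^2), where N is the 3×3 nilpotent shift.

After assembling e^{tJ} and conjugating by P, we get:

e^{tA} =
  [12*t*exp(t) + exp(t), -9*t*exp(t), -9*t*exp(t)]
  [2*t^2*exp(t) + 3*t*exp(t), -3*t^2*exp(t)/2 - 2*t*exp(t) + exp(t), -3*t^2*exp(t)/2 - 2*t*exp(t)]
  [-2*t^2*exp(t) + 13*t*exp(t), 3*t^2*exp(t)/2 - 10*t*exp(t), 3*t^2*exp(t)/2 - 10*t*exp(t) + exp(t)]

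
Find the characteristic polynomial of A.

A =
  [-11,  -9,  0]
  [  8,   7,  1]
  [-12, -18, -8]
x^3 + 12*x^2 + 45*x + 50

Expanding det(x·I − A) (e.g. by cofactor expansion or by noting that A is similar to its Jordan form J, which has the same characteristic polynomial as A) gives
  χ_A(x) = x^3 + 12*x^2 + 45*x + 50
which factors as (x + 2)*(x + 5)^2. The eigenvalues (with algebraic multiplicities) are λ = -5 with multiplicity 2, λ = -2 with multiplicity 1.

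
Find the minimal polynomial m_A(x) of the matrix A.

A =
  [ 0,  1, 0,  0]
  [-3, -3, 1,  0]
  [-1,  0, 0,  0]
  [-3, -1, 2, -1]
x^3 + 3*x^2 + 3*x + 1

The characteristic polynomial is χ_A(x) = (x + 1)^4, so the eigenvalues are known. The minimal polynomial is
  m_A(x) = Π_λ (x − λ)^{k_λ}
where k_λ is the size of the *largest* Jordan block for λ (equivalently, the smallest k with (A − λI)^k v = 0 for every generalised eigenvector v of λ).

  λ = -1: largest Jordan block has size 3, contributing (x + 1)^3

So m_A(x) = (x + 1)^3 = x^3 + 3*x^2 + 3*x + 1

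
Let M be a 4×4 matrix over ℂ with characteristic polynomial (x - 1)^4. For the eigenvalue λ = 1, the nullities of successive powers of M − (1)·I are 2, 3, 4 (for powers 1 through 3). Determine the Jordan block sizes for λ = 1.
Block sizes for λ = 1: [3, 1]

From the dimensions of kernels of powers, the number of Jordan blocks of size at least j is d_j − d_{j−1} where d_j = dim ker(N^j) (with d_0 = 0). Computing the differences gives [2, 1, 1].
The number of blocks of size exactly k is (#blocks of size ≥ k) − (#blocks of size ≥ k + 1), so the partition is: 1 block(s) of size 1, 1 block(s) of size 3.
In nonincreasing order the block sizes are [3, 1].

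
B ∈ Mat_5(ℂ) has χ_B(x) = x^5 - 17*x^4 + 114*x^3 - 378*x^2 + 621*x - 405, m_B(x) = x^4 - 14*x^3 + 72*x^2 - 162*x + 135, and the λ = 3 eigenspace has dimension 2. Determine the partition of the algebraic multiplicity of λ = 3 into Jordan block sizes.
Block sizes for λ = 3: [3, 1]

Step 1 — from the characteristic polynomial, algebraic multiplicity of λ = 3 is 4. From dim ker(B − (3)·I) = 2, there are exactly 2 Jordan blocks for λ = 3.
Step 2 — from the minimal polynomial, the factor (x − 3)^3 tells us the largest block for λ = 3 has size 3.
Step 3 — with total size 4, 2 blocks, and largest block 3, the block sizes (in nonincreasing order) are [3, 1].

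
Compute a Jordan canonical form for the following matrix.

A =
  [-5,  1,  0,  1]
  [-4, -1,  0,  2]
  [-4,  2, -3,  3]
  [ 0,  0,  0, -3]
J_2(-3) ⊕ J_2(-3)

The characteristic polynomial is
  det(x·I − A) = x^4 + 12*x^3 + 54*x^2 + 108*x + 81 = (x + 3)^4

Eigenvalues and multiplicities (the geometric multiplicity of λ is n − rank(A − λI), which equals the number of Jordan blocks for λ):
  λ = -3: algebraic multiplicity = 4, geometric multiplicity = 2

Determining the block sizes for each eigenvalue:
  λ = -3: with am = 4 and gm = 2, the partition is not yet determined (e.g. several partitions of 4 into 2 parts exist). Let N = A − (-3)·I. Computing rank(N^1) = 2, rank(N^2) = 0; the number of blocks of size ≥ j is rank(N^{j−1}) − rank(N^j), giving [2, 2]. So we have 2 block(s) of size 2 → block sizes [2, 2]

Assembling the blocks gives a Jordan form
J =
  [-3,  1,  0,  0]
  [ 0, -3,  0,  0]
  [ 0,  0, -3,  1]
  [ 0,  0,  0, -3]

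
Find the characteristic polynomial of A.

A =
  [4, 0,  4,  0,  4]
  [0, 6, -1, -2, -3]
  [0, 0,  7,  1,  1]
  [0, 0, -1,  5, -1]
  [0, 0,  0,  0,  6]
x^5 - 28*x^4 + 312*x^3 - 1728*x^2 + 4752*x - 5184

Expanding det(x·I − A) (e.g. by cofactor expansion or by noting that A is similar to its Jordan form J, which has the same characteristic polynomial as A) gives
  χ_A(x) = x^5 - 28*x^4 + 312*x^3 - 1728*x^2 + 4752*x - 5184
which factors as (x - 6)^4*(x - 4). The eigenvalues (with algebraic multiplicities) are λ = 4 with multiplicity 1, λ = 6 with multiplicity 4.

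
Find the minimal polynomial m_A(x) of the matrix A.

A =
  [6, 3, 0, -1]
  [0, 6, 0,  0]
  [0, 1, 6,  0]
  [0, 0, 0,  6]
x^2 - 12*x + 36

The characteristic polynomial is χ_A(x) = (x - 6)^4, so the eigenvalues are known. The minimal polynomial is
  m_A(x) = Π_λ (x − λ)^{k_λ}
where k_λ is the size of the *largest* Jordan block for λ (equivalently, the smallest k with (A − λI)^k v = 0 for every generalised eigenvector v of λ).

  λ = 6: largest Jordan block has size 2, contributing (x − 6)^2

So m_A(x) = (x - 6)^2 = x^2 - 12*x + 36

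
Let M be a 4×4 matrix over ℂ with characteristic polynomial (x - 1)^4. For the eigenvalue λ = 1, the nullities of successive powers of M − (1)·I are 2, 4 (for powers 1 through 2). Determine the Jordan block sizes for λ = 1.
Block sizes for λ = 1: [2, 2]

From the dimensions of kernels of powers, the number of Jordan blocks of size at least j is d_j − d_{j−1} where d_j = dim ker(N^j) (with d_0 = 0). Computing the differences gives [2, 2].
The number of blocks of size exactly k is (#blocks of size ≥ k) − (#blocks of size ≥ k + 1), so the partition is: 2 block(s) of size 2.
In nonincreasing order the block sizes are [2, 2].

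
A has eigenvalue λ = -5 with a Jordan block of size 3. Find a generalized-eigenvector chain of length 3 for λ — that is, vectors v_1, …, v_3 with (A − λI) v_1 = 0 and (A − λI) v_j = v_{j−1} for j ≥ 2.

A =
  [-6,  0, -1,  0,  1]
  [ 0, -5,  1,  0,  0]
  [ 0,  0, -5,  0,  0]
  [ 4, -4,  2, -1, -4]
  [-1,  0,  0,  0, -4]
A Jordan chain for λ = -5 of length 3:
v_1 = (1, 0, 0, 0, 1)ᵀ
v_2 = (-1, 1, 0, 2, 0)ᵀ
v_3 = (0, 0, 1, 0, 0)ᵀ

Let N = A − (-5)·I. We want v_3 with N^3 v_3 = 0 but N^2 v_3 ≠ 0; then v_{j-1} := N · v_j for j = 3, …, 2.

Pick v_3 = (0, 0, 1, 0, 0)ᵀ.
Then v_2 = N · v_3 = (-1, 1, 0, 2, 0)ᵀ.
Then v_1 = N · v_2 = (1, 0, 0, 0, 1)ᵀ.

Sanity check: (A − (-5)·I) v_1 = (0, 0, 0, 0, 0)ᵀ = 0. ✓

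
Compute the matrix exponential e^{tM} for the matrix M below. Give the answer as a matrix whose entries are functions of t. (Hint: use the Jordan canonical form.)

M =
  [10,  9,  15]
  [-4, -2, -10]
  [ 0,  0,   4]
e^{tM} =
  [6*t*exp(4*t) + exp(4*t), 9*t*exp(4*t), 15*t*exp(4*t)]
  [-4*t*exp(4*t), -6*t*exp(4*t) + exp(4*t), -10*t*exp(4*t)]
  [0, 0, exp(4*t)]

Strategy: write M = P · J · P⁻¹ where J is a Jordan canonical form, so e^{tM} = P · e^{tJ} · P⁻¹, and e^{tJ} can be computed block-by-block.

M has Jordan form
J =
  [4, 1, 0]
  [0, 4, 0]
  [0, 0, 4]
(up to reordering of blocks).

Per-block formulas:
  For a 1×1 block at λ = 4: exp(t · [4]) = [e^(4t)].
  For a 2×2 Jordan block J_2(4): exp(t · J_2(4)) = e^(4t)·(I + t·N), where N is the 2×2 nilpotent shift.

After assembling e^{tJ} and conjugating by P, we get:

e^{tM} =
  [6*t*exp(4*t) + exp(4*t), 9*t*exp(4*t), 15*t*exp(4*t)]
  [-4*t*exp(4*t), -6*t*exp(4*t) + exp(4*t), -10*t*exp(4*t)]
  [0, 0, exp(4*t)]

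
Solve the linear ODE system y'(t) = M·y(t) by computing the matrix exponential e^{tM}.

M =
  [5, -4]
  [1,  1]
e^{tM} =
  [2*t*exp(3*t) + exp(3*t), -4*t*exp(3*t)]
  [t*exp(3*t), -2*t*exp(3*t) + exp(3*t)]

Strategy: write M = P · J · P⁻¹ where J is a Jordan canonical form, so e^{tM} = P · e^{tJ} · P⁻¹, and e^{tJ} can be computed block-by-block.

M has Jordan form
J =
  [3, 1]
  [0, 3]
(up to reordering of blocks).

Per-block formulas:
  For a 2×2 Jordan block J_2(3): exp(t · J_2(3)) = e^(3t)·(I + t·N), where N is the 2×2 nilpotent shift.

After assembling e^{tJ} and conjugating by P, we get:

e^{tM} =
  [2*t*exp(3*t) + exp(3*t), -4*t*exp(3*t)]
  [t*exp(3*t), -2*t*exp(3*t) + exp(3*t)]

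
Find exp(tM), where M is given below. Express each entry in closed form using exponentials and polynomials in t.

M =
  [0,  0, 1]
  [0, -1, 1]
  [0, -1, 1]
e^{tM} =
  [1, -t^2/2, t^2/2 + t]
  [0, 1 - t, t]
  [0, -t, t + 1]

Strategy: write M = P · J · P⁻¹ where J is a Jordan canonical form, so e^{tM} = P · e^{tJ} · P⁻¹, and e^{tJ} can be computed block-by-block.

M has Jordan form
J =
  [0, 1, 0]
  [0, 0, 1]
  [0, 0, 0]
(up to reordering of blocks).

Per-block formulas:
  For a 3×3 Jordan block J_3(0): exp(t · J_3(0)) = e^(0t)·(I + t·N + (t^2/2)·N^2), where N is the 3×3 nilpotent shift.

After assembling e^{tJ} and conjugating by P, we get:

e^{tM} =
  [1, -t^2/2, t^2/2 + t]
  [0, 1 - t, t]
  [0, -t, t + 1]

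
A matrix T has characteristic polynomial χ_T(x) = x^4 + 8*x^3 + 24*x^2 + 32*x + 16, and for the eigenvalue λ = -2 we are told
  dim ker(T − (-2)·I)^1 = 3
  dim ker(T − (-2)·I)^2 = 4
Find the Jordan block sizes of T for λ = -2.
Block sizes for λ = -2: [2, 1, 1]

From the dimensions of kernels of powers, the number of Jordan blocks of size at least j is d_j − d_{j−1} where d_j = dim ker(N^j) (with d_0 = 0). Computing the differences gives [3, 1].
The number of blocks of size exactly k is (#blocks of size ≥ k) − (#blocks of size ≥ k + 1), so the partition is: 2 block(s) of size 1, 1 block(s) of size 2.
In nonincreasing order the block sizes are [2, 1, 1].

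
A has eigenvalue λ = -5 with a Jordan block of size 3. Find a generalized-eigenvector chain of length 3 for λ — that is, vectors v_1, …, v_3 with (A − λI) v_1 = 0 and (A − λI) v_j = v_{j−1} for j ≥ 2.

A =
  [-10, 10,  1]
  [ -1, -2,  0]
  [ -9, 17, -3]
A Jordan chain for λ = -5 of length 3:
v_1 = (6, 2, 10)ᵀ
v_2 = (-5, -1, -9)ᵀ
v_3 = (1, 0, 0)ᵀ

Let N = A − (-5)·I. We want v_3 with N^3 v_3 = 0 but N^2 v_3 ≠ 0; then v_{j-1} := N · v_j for j = 3, …, 2.

Pick v_3 = (1, 0, 0)ᵀ.
Then v_2 = N · v_3 = (-5, -1, -9)ᵀ.
Then v_1 = N · v_2 = (6, 2, 10)ᵀ.

Sanity check: (A − (-5)·I) v_1 = (0, 0, 0)ᵀ = 0. ✓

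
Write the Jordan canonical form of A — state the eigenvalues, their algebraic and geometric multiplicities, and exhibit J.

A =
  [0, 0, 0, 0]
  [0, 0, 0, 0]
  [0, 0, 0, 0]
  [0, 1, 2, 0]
J_2(0) ⊕ J_1(0) ⊕ J_1(0)

The characteristic polynomial is
  det(x·I − A) = x^4

Eigenvalues and multiplicities (the geometric multiplicity of λ is n − rank(A − λI), which equals the number of Jordan blocks for λ):
  λ = 0: algebraic multiplicity = 4, geometric multiplicity = 3

Determining the block sizes for each eigenvalue:
  λ = 0: 3 blocks summing to 4 forces exactly one block of size 2 and the rest size 1 → block sizes [2, 1, 1]

Assembling the blocks gives a Jordan form
J =
  [0, 1, 0, 0]
  [0, 0, 0, 0]
  [0, 0, 0, 0]
  [0, 0, 0, 0]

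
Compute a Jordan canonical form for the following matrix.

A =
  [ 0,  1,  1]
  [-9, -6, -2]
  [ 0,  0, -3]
J_3(-3)

The characteristic polynomial is
  det(x·I − A) = x^3 + 9*x^2 + 27*x + 27 = (x + 3)^3

Eigenvalues and multiplicities (the geometric multiplicity of λ is n − rank(A − λI), which equals the number of Jordan blocks for λ):
  λ = -3: algebraic multiplicity = 3, geometric multiplicity = 1

Determining the block sizes for each eigenvalue:
  λ = -3: one block (gm = 1), so the single block has size am = 3 → block sizes [3]

Assembling the blocks gives a Jordan form
J =
  [-3,  1,  0]
  [ 0, -3,  1]
  [ 0,  0, -3]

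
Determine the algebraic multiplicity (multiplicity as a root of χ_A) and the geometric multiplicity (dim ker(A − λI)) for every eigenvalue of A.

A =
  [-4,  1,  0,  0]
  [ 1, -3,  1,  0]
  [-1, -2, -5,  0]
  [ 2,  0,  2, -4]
λ = -4: alg = 4, geom = 2

Step 1 — factor the characteristic polynomial to read off the algebraic multiplicities:
  χ_A(x) = (x + 4)^4

Step 2 — compute geometric multiplicities via the rank-nullity identity g(λ) = n − rank(A − λI):
  rank(A − (-4)·I) = 2, so dim ker(A − (-4)·I) = n − 2 = 2

Summary:
  λ = -4: algebraic multiplicity = 4, geometric multiplicity = 2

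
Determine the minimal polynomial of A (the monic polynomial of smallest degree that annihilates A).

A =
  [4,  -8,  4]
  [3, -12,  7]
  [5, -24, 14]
x^3 - 6*x^2 + 12*x - 8

The characteristic polynomial is χ_A(x) = (x - 2)^3, so the eigenvalues are known. The minimal polynomial is
  m_A(x) = Π_λ (x − λ)^{k_λ}
where k_λ is the size of the *largest* Jordan block for λ (equivalently, the smallest k with (A − λI)^k v = 0 for every generalised eigenvector v of λ).

  λ = 2: largest Jordan block has size 3, contributing (x − 2)^3

So m_A(x) = (x - 2)^3 = x^3 - 6*x^2 + 12*x - 8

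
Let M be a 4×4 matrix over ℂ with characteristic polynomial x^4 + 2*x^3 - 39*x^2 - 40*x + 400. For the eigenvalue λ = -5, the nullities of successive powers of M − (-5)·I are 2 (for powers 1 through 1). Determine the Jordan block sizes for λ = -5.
Block sizes for λ = -5: [1, 1]

From the dimensions of kernels of powers, the number of Jordan blocks of size at least j is d_j − d_{j−1} where d_j = dim ker(N^j) (with d_0 = 0). Computing the differences gives [2].
The number of blocks of size exactly k is (#blocks of size ≥ k) − (#blocks of size ≥ k + 1), so the partition is: 2 block(s) of size 1.
In nonincreasing order the block sizes are [1, 1].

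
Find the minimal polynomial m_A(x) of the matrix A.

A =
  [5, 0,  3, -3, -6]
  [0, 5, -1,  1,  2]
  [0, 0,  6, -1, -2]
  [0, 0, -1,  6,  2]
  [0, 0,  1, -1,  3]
x^2 - 10*x + 25

The characteristic polynomial is χ_A(x) = (x - 5)^5, so the eigenvalues are known. The minimal polynomial is
  m_A(x) = Π_λ (x − λ)^{k_λ}
where k_λ is the size of the *largest* Jordan block for λ (equivalently, the smallest k with (A − λI)^k v = 0 for every generalised eigenvector v of λ).

  λ = 5: largest Jordan block has size 2, contributing (x − 5)^2

So m_A(x) = (x - 5)^2 = x^2 - 10*x + 25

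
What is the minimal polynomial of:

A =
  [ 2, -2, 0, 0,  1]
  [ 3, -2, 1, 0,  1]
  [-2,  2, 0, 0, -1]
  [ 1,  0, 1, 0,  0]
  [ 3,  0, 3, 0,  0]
x^3

The characteristic polynomial is χ_A(x) = x^5, so the eigenvalues are known. The minimal polynomial is
  m_A(x) = Π_λ (x − λ)^{k_λ}
where k_λ is the size of the *largest* Jordan block for λ (equivalently, the smallest k with (A − λI)^k v = 0 for every generalised eigenvector v of λ).

  λ = 0: largest Jordan block has size 3, contributing (x − 0)^3

So m_A(x) = x^3 = x^3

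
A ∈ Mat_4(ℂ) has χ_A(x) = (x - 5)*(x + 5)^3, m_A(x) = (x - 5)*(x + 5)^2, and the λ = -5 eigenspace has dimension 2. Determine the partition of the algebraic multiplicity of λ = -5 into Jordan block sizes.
Block sizes for λ = -5: [2, 1]

Step 1 — from the characteristic polynomial, algebraic multiplicity of λ = -5 is 3. From dim ker(A − (-5)·I) = 2, there are exactly 2 Jordan blocks for λ = -5.
Step 2 — from the minimal polynomial, the factor (x + 5)^2 tells us the largest block for λ = -5 has size 2.
Step 3 — with total size 3, 2 blocks, and largest block 2, the block sizes (in nonincreasing order) are [2, 1].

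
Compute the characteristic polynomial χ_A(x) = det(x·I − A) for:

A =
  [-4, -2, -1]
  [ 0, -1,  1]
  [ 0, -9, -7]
x^3 + 12*x^2 + 48*x + 64

Expanding det(x·I − A) (e.g. by cofactor expansion or by noting that A is similar to its Jordan form J, which has the same characteristic polynomial as A) gives
  χ_A(x) = x^3 + 12*x^2 + 48*x + 64
which factors as (x + 4)^3. The eigenvalues (with algebraic multiplicities) are λ = -4 with multiplicity 3.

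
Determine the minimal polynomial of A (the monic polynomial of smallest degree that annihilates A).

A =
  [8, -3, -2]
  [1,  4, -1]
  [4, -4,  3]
x^3 - 15*x^2 + 75*x - 125

The characteristic polynomial is χ_A(x) = (x - 5)^3, so the eigenvalues are known. The minimal polynomial is
  m_A(x) = Π_λ (x − λ)^{k_λ}
where k_λ is the size of the *largest* Jordan block for λ (equivalently, the smallest k with (A − λI)^k v = 0 for every generalised eigenvector v of λ).

  λ = 5: largest Jordan block has size 3, contributing (x − 5)^3

So m_A(x) = (x - 5)^3 = x^3 - 15*x^2 + 75*x - 125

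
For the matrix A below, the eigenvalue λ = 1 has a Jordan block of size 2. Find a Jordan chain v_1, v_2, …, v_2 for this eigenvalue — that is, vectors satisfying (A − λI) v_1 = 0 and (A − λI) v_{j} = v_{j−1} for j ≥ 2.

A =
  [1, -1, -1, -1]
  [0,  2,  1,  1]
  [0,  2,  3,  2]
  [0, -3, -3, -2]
A Jordan chain for λ = 1 of length 2:
v_1 = (-1, 1, 2, -3)ᵀ
v_2 = (0, 1, 0, 0)ᵀ

Let N = A − (1)·I. We want v_2 with N^2 v_2 = 0 but N^1 v_2 ≠ 0; then v_{j-1} := N · v_j for j = 2, …, 2.

Pick v_2 = (0, 1, 0, 0)ᵀ.
Then v_1 = N · v_2 = (-1, 1, 2, -3)ᵀ.

Sanity check: (A − (1)·I) v_1 = (0, 0, 0, 0)ᵀ = 0. ✓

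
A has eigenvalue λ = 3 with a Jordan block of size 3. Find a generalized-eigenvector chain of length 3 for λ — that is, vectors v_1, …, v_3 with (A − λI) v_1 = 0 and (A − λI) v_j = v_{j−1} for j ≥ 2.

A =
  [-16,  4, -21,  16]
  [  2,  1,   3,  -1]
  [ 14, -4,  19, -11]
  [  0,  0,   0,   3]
A Jordan chain for λ = 3 of length 3:
v_1 = (-2, 1, 2, 0)ᵀ
v_2 = (-3, 1, 3, 0)ᵀ
v_3 = (1, 0, 0, 1)ᵀ

Let N = A − (3)·I. We want v_3 with N^3 v_3 = 0 but N^2 v_3 ≠ 0; then v_{j-1} := N · v_j for j = 3, …, 2.

Pick v_3 = (1, 0, 0, 1)ᵀ.
Then v_2 = N · v_3 = (-3, 1, 3, 0)ᵀ.
Then v_1 = N · v_2 = (-2, 1, 2, 0)ᵀ.

Sanity check: (A − (3)·I) v_1 = (0, 0, 0, 0)ᵀ = 0. ✓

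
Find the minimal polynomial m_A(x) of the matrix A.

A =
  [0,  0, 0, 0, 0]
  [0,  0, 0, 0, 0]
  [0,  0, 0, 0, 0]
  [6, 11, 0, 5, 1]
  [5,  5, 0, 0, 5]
x^3 - 10*x^2 + 25*x

The characteristic polynomial is χ_A(x) = x^3*(x - 5)^2, so the eigenvalues are known. The minimal polynomial is
  m_A(x) = Π_λ (x − λ)^{k_λ}
where k_λ is the size of the *largest* Jordan block for λ (equivalently, the smallest k with (A − λI)^k v = 0 for every generalised eigenvector v of λ).

  λ = 0: largest Jordan block has size 1, contributing (x − 0)
  λ = 5: largest Jordan block has size 2, contributing (x − 5)^2

So m_A(x) = x*(x - 5)^2 = x^3 - 10*x^2 + 25*x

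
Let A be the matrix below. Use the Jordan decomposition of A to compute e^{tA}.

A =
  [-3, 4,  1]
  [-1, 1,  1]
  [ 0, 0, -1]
e^{tA} =
  [-2*t*exp(-t) + exp(-t), 4*t*exp(-t), t^2*exp(-t) + t*exp(-t)]
  [-t*exp(-t), 2*t*exp(-t) + exp(-t), t^2*exp(-t)/2 + t*exp(-t)]
  [0, 0, exp(-t)]

Strategy: write A = P · J · P⁻¹ where J is a Jordan canonical form, so e^{tA} = P · e^{tJ} · P⁻¹, and e^{tJ} can be computed block-by-block.

A has Jordan form
J =
  [-1,  1,  0]
  [ 0, -1,  1]
  [ 0,  0, -1]
(up to reordering of blocks).

Per-block formulas:
  For a 3×3 Jordan block J_3(-1): exp(t · J_3(-1)) = e^(-1t)·(I + t·N + (t^2/2)·N^2), where N is the 3×3 nilpotent shift.

After assembling e^{tJ} and conjugating by P, we get:

e^{tA} =
  [-2*t*exp(-t) + exp(-t), 4*t*exp(-t), t^2*exp(-t) + t*exp(-t)]
  [-t*exp(-t), 2*t*exp(-t) + exp(-t), t^2*exp(-t)/2 + t*exp(-t)]
  [0, 0, exp(-t)]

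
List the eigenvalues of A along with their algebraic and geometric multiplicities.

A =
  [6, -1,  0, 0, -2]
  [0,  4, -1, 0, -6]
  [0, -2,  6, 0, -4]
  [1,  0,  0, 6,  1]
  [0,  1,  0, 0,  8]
λ = 6: alg = 5, geom = 2

Step 1 — factor the characteristic polynomial to read off the algebraic multiplicities:
  χ_A(x) = (x - 6)^5

Step 2 — compute geometric multiplicities via the rank-nullity identity g(λ) = n − rank(A − λI):
  rank(A − (6)·I) = 3, so dim ker(A − (6)·I) = n − 3 = 2

Summary:
  λ = 6: algebraic multiplicity = 5, geometric multiplicity = 2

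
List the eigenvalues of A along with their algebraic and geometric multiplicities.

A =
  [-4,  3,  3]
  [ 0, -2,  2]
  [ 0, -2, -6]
λ = -4: alg = 3, geom = 2

Step 1 — factor the characteristic polynomial to read off the algebraic multiplicities:
  χ_A(x) = (x + 4)^3

Step 2 — compute geometric multiplicities via the rank-nullity identity g(λ) = n − rank(A − λI):
  rank(A − (-4)·I) = 1, so dim ker(A − (-4)·I) = n − 1 = 2

Summary:
  λ = -4: algebraic multiplicity = 3, geometric multiplicity = 2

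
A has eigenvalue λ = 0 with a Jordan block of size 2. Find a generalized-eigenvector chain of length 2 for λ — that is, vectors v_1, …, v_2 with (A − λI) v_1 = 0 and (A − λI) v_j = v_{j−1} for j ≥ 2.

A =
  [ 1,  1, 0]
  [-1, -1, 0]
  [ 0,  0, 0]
A Jordan chain for λ = 0 of length 2:
v_1 = (1, -1, 0)ᵀ
v_2 = (1, 0, 0)ᵀ

Let N = A − (0)·I. We want v_2 with N^2 v_2 = 0 but N^1 v_2 ≠ 0; then v_{j-1} := N · v_j for j = 2, …, 2.

Pick v_2 = (1, 0, 0)ᵀ.
Then v_1 = N · v_2 = (1, -1, 0)ᵀ.

Sanity check: (A − (0)·I) v_1 = (0, 0, 0)ᵀ = 0. ✓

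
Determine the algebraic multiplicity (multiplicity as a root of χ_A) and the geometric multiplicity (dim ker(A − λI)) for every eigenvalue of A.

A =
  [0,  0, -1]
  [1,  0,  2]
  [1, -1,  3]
λ = 1: alg = 3, geom = 1

Step 1 — factor the characteristic polynomial to read off the algebraic multiplicities:
  χ_A(x) = (x - 1)^3

Step 2 — compute geometric multiplicities via the rank-nullity identity g(λ) = n − rank(A − λI):
  rank(A − (1)·I) = 2, so dim ker(A − (1)·I) = n − 2 = 1

Summary:
  λ = 1: algebraic multiplicity = 3, geometric multiplicity = 1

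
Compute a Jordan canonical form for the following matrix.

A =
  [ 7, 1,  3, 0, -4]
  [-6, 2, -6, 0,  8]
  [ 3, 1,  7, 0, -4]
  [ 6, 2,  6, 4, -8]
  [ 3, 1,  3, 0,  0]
J_2(4) ⊕ J_1(4) ⊕ J_1(4) ⊕ J_1(4)

The characteristic polynomial is
  det(x·I − A) = x^5 - 20*x^4 + 160*x^3 - 640*x^2 + 1280*x - 1024 = (x - 4)^5

Eigenvalues and multiplicities (the geometric multiplicity of λ is n − rank(A − λI), which equals the number of Jordan blocks for λ):
  λ = 4: algebraic multiplicity = 5, geometric multiplicity = 4

Determining the block sizes for each eigenvalue:
  λ = 4: 4 blocks summing to 5 forces exactly one block of size 2 and the rest size 1 → block sizes [2, 1, 1, 1]

Assembling the blocks gives a Jordan form
J =
  [4, 1, 0, 0, 0]
  [0, 4, 0, 0, 0]
  [0, 0, 4, 0, 0]
  [0, 0, 0, 4, 0]
  [0, 0, 0, 0, 4]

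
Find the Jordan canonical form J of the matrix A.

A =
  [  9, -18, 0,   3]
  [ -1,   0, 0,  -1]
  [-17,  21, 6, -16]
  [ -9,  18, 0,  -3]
J_2(0) ⊕ J_2(6)

The characteristic polynomial is
  det(x·I − A) = x^4 - 12*x^3 + 36*x^2 = x^2*(x - 6)^2

Eigenvalues and multiplicities (the geometric multiplicity of λ is n − rank(A − λI), which equals the number of Jordan blocks for λ):
  λ = 0: algebraic multiplicity = 2, geometric multiplicity = 1
  λ = 6: algebraic multiplicity = 2, geometric multiplicity = 1

Determining the block sizes for each eigenvalue:
  λ = 0: one block (gm = 1), so the single block has size am = 2 → block sizes [2]
  λ = 6: one block (gm = 1), so the single block has size am = 2 → block sizes [2]

Assembling the blocks gives a Jordan form
J =
  [0, 1, 0, 0]
  [0, 0, 0, 0]
  [0, 0, 6, 1]
  [0, 0, 0, 6]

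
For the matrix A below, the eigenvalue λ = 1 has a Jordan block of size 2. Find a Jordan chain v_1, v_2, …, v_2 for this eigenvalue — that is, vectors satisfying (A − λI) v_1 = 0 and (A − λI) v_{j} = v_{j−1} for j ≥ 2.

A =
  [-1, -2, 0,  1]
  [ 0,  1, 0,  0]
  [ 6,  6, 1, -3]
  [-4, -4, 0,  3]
A Jordan chain for λ = 1 of length 2:
v_1 = (-2, 0, 6, -4)ᵀ
v_2 = (1, 0, 0, 0)ᵀ

Let N = A − (1)·I. We want v_2 with N^2 v_2 = 0 but N^1 v_2 ≠ 0; then v_{j-1} := N · v_j for j = 2, …, 2.

Pick v_2 = (1, 0, 0, 0)ᵀ.
Then v_1 = N · v_2 = (-2, 0, 6, -4)ᵀ.

Sanity check: (A − (1)·I) v_1 = (0, 0, 0, 0)ᵀ = 0. ✓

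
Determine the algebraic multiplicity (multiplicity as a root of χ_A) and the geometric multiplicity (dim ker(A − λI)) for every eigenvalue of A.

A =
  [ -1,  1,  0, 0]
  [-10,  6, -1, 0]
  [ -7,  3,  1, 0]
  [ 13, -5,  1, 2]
λ = 2: alg = 4, geom = 2

Step 1 — factor the characteristic polynomial to read off the algebraic multiplicities:
  χ_A(x) = (x - 2)^4

Step 2 — compute geometric multiplicities via the rank-nullity identity g(λ) = n − rank(A − λI):
  rank(A − (2)·I) = 2, so dim ker(A − (2)·I) = n − 2 = 2

Summary:
  λ = 2: algebraic multiplicity = 4, geometric multiplicity = 2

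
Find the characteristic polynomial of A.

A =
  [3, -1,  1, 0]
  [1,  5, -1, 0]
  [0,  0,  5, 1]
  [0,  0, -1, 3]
x^4 - 16*x^3 + 96*x^2 - 256*x + 256

Expanding det(x·I − A) (e.g. by cofactor expansion or by noting that A is similar to its Jordan form J, which has the same characteristic polynomial as A) gives
  χ_A(x) = x^4 - 16*x^3 + 96*x^2 - 256*x + 256
which factors as (x - 4)^4. The eigenvalues (with algebraic multiplicities) are λ = 4 with multiplicity 4.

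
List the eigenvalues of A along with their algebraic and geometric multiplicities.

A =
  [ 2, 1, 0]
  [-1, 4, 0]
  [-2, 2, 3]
λ = 3: alg = 3, geom = 2

Step 1 — factor the characteristic polynomial to read off the algebraic multiplicities:
  χ_A(x) = (x - 3)^3

Step 2 — compute geometric multiplicities via the rank-nullity identity g(λ) = n − rank(A − λI):
  rank(A − (3)·I) = 1, so dim ker(A − (3)·I) = n − 1 = 2

Summary:
  λ = 3: algebraic multiplicity = 3, geometric multiplicity = 2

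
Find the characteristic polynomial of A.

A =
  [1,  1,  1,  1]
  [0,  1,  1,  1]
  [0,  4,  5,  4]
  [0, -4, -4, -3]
x^4 - 4*x^3 + 6*x^2 - 4*x + 1

Expanding det(x·I − A) (e.g. by cofactor expansion or by noting that A is similar to its Jordan form J, which has the same characteristic polynomial as A) gives
  χ_A(x) = x^4 - 4*x^3 + 6*x^2 - 4*x + 1
which factors as (x - 1)^4. The eigenvalues (with algebraic multiplicities) are λ = 1 with multiplicity 4.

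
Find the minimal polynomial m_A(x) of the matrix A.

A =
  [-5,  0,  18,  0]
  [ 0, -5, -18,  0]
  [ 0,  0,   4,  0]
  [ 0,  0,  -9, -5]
x^2 + x - 20

The characteristic polynomial is χ_A(x) = (x - 4)*(x + 5)^3, so the eigenvalues are known. The minimal polynomial is
  m_A(x) = Π_λ (x − λ)^{k_λ}
where k_λ is the size of the *largest* Jordan block for λ (equivalently, the smallest k with (A − λI)^k v = 0 for every generalised eigenvector v of λ).

  λ = -5: largest Jordan block has size 1, contributing (x + 5)
  λ = 4: largest Jordan block has size 1, contributing (x − 4)

So m_A(x) = (x - 4)*(x + 5) = x^2 + x - 20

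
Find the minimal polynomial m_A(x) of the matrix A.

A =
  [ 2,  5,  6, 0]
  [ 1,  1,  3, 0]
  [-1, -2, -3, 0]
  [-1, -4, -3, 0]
x^3

The characteristic polynomial is χ_A(x) = x^4, so the eigenvalues are known. The minimal polynomial is
  m_A(x) = Π_λ (x − λ)^{k_λ}
where k_λ is the size of the *largest* Jordan block for λ (equivalently, the smallest k with (A − λI)^k v = 0 for every generalised eigenvector v of λ).

  λ = 0: largest Jordan block has size 3, contributing (x − 0)^3

So m_A(x) = x^3 = x^3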